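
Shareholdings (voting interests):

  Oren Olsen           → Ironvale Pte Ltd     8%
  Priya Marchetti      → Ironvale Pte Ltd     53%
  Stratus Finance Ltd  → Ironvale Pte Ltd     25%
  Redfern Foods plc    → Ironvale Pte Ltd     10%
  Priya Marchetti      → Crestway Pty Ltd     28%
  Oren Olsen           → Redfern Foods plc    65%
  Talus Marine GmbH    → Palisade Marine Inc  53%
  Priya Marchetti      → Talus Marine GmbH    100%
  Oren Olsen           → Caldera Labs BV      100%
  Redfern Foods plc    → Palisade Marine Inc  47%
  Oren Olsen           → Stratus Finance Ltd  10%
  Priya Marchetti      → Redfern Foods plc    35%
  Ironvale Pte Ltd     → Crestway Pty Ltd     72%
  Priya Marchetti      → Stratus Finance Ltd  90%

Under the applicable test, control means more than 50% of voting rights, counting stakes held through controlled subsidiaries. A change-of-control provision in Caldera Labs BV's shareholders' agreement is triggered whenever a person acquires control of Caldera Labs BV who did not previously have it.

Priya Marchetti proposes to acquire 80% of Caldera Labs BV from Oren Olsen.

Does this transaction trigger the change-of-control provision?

The purchase adds only to Priya's holdings (Oren's stake shrinks), so Priya is the only person who could newly come to control Caldera.
Priya holds 90% of Stratus, so Priya controls Stratus.
Priya and Stratus together hold 53% + 25% = 78% of Ironvale, so Priya controls Ironvale.
Priya holds 100% of Talus, so Priya controls Talus.
Priya and Ironvale together hold 28% + 72% = 100% of Crestway, so Priya controls Crestway.
Talus holds 53% of Palisade, so Priya controls Palisade.
Neither Priya nor any entity Priya controls holds any voting interest in Caldera.
So before the transaction, Priya does not control Caldera.
After the purchase, Priya holds 80% of Caldera directly, and Oren's stake falls to 20%.
Priya holds 80% of Caldera, so Priya controls Caldera.
Priya did not control Caldera before and does after, so the clause is triggered.

Yes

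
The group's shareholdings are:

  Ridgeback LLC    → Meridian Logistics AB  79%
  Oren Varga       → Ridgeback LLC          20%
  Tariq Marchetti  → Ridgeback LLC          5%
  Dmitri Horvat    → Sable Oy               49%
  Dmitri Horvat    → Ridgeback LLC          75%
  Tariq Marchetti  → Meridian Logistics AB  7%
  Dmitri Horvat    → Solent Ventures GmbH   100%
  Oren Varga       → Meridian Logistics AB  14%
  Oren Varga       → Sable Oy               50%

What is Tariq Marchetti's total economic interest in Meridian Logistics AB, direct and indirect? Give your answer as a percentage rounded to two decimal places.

10.95%

Tariq reaches Meridian along 2 paths.
Direct stake: 7% = 7%.
Via Ridgeback: 5% × 79% = 3.95%.
Total: 7% + 3.95% = 10.95%.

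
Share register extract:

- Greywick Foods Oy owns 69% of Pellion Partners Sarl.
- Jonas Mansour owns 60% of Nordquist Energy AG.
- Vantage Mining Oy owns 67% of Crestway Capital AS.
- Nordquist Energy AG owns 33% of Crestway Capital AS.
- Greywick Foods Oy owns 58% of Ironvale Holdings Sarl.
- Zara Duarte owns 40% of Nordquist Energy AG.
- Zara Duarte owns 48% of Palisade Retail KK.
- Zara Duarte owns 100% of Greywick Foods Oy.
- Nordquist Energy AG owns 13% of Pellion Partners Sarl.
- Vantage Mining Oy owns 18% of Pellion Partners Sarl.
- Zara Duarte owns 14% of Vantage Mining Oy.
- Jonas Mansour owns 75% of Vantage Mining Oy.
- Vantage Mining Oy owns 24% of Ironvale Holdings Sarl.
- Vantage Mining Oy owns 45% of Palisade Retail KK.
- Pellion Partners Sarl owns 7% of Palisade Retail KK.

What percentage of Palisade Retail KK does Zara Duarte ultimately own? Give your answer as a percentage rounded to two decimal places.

59.67%

Zara reaches Palisade along 5 paths.
Via Greywick → Pellion: 100% × 69% × 7% = 4.83%.
Via Nordquist → Pellion: 40% × 13% × 7% = 0.364%.
Via Vantage → Pellion: 14% × 18% × 7% = 0.1764%.
Direct stake: 48% = 48%.
Via Vantage: 14% × 45% = 6.3%.
Total: 4.83% + 0.364% + 0.1764% + 48% + 6.3% = 59.6704%.
Rounded: 59.67%.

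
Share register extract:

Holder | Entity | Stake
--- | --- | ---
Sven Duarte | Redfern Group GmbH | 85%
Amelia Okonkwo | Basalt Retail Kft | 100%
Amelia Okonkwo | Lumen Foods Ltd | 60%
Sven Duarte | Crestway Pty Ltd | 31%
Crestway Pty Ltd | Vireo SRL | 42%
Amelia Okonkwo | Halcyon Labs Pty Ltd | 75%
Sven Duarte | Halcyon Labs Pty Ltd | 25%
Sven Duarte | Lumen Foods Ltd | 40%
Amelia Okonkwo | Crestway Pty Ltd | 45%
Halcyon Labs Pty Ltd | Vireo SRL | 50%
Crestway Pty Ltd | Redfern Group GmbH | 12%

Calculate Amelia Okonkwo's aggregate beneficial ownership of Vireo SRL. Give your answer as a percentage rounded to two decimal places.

Amelia reaches Vireo along 2 paths.
Via Halcyon: 75% × 50% = 37.5%.
Via Crestway: 45% × 42% = 18.9%.
Total: 37.5% + 18.9% = 56.4%.
Rounded: 56.40%.

56.40%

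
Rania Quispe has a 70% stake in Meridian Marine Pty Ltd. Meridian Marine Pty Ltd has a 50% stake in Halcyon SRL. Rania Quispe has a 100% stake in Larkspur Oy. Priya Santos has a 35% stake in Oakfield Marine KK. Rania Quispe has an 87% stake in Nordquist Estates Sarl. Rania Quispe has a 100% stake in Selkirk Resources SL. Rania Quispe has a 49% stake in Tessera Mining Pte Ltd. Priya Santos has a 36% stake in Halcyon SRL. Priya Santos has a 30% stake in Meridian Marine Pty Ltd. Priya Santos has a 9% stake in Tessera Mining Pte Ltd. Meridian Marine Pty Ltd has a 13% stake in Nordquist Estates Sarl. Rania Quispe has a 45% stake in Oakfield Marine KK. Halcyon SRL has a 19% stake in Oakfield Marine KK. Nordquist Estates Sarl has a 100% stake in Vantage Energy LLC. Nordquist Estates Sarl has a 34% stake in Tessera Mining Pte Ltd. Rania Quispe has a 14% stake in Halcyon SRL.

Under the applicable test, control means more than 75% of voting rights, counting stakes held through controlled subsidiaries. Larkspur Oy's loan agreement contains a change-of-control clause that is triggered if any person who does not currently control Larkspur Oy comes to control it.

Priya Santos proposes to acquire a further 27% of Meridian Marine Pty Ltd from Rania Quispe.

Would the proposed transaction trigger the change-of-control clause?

No

The purchase adds only to Priya's holdings (Rania's stake shrinks), so Priya is the only person who could newly come to control Larkspur.
Priya's largest direct stake is 36% in Halcyon, which does not meet the threshold, so Priya controls no company.
Neither Priya nor any entity Priya controls holds any voting interest in Larkspur.
So before the transaction, Priya does not control Larkspur.
After the purchase, Priya's direct stake in Meridian rises to 30% + 27% = 57%, and Rania's stake falls to 43%.
Priya's side now holds 57% of Meridian, not > 75%, so Priya still does not control Meridian.
After the transaction, neither Priya nor any entity Priya controls holds a voting interest in Larkspur, so Priya still does not control it.
No new person acquires control, so the clause is not triggered.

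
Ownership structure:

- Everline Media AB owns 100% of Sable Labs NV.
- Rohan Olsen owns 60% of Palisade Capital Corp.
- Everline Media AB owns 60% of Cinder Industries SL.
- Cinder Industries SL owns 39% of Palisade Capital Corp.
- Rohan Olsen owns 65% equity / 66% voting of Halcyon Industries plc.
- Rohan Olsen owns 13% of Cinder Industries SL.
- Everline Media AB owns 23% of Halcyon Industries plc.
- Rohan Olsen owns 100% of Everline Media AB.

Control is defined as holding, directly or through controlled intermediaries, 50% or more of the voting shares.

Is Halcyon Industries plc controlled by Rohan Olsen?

Yes

Rohan holds 100% of Everline, so Rohan controls Everline.
Rohan and Everline together hold 66% + 23% = 89% of Halcyon, so Rohan controls Halcyon.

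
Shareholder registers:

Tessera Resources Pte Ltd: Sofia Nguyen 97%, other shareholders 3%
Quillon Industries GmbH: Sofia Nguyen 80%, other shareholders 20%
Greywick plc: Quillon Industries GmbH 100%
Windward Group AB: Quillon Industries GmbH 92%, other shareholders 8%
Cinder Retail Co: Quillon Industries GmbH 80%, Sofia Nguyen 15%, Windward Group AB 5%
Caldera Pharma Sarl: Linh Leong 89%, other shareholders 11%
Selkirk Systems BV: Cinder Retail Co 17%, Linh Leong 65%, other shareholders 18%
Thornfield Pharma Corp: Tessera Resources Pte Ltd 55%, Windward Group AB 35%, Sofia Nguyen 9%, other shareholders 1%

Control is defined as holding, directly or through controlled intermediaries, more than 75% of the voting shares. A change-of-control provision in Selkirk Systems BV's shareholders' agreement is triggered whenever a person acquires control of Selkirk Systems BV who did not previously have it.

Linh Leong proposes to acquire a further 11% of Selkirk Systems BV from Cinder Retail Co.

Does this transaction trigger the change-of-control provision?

Yes

The purchase adds only to Linh's holdings (Cinder's stake shrinks), so Linh is the only person who could newly come to control Selkirk.
Linh holds 89% of Caldera, so Linh controls Caldera.
In Selkirk, Linh's side holds only 65%, not > 75%.
So before the transaction, Linh does not control Selkirk.
After the purchase, Linh's direct stake in Selkirk rises to 65% + 11% = 76%, and Cinder's stake falls to 6%.
Linh holds 76% of Selkirk, so Linh controls Selkirk.
Linh did not control Selkirk before and does after, so the clause is triggered.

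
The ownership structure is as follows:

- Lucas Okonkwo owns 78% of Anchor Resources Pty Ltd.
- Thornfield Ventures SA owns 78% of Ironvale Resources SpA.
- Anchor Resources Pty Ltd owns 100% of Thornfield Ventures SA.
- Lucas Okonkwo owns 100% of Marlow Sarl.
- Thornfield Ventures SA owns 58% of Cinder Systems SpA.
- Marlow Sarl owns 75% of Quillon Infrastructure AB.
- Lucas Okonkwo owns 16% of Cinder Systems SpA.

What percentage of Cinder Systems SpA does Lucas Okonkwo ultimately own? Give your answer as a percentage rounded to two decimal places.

Lucas reaches Cinder along 2 paths.
Via Anchor → Thornfield: 78% × 100% × 58% = 45.24%.
Direct stake: 16% = 16%.
Total: 45.24% + 16% = 61.24%.

61.24%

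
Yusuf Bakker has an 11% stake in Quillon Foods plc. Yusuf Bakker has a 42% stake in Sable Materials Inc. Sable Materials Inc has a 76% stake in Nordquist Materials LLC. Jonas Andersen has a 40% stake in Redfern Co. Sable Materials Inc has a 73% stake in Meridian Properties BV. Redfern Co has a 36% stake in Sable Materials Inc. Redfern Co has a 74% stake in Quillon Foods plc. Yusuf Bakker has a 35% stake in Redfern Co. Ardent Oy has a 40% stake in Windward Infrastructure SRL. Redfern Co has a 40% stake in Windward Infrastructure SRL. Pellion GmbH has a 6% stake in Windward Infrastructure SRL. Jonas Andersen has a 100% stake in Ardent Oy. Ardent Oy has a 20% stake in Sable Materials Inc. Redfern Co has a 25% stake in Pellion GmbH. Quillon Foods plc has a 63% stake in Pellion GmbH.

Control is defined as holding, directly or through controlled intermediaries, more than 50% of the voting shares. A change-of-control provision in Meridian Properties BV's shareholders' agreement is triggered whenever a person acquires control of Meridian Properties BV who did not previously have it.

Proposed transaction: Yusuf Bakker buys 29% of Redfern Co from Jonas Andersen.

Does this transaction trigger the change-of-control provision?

Yes

The purchase adds only to Yusuf's holdings (Jonas's stake shrinks), so Yusuf is the only person who could newly come to control Meridian.
Yusuf's largest direct stake is 42% in Sable, which does not meet the threshold, so Yusuf controls no company.
Neither Yusuf nor any entity Yusuf controls holds any voting interest in Meridian.
So before the transaction, Yusuf does not control Meridian.
After the purchase, Yusuf's direct stake in Redfern rises to 35% + 29% = 64%, and Jonas's stake falls to 11%.
Yusuf holds 64% of Redfern, so Yusuf controls Redfern.
Yusuf and Redfern together hold 42% + 36% = 78% of Sable, so Yusuf controls Sable.
Sable holds 73% of Meridian, so Yusuf controls Meridian.
Yusuf did not control Meridian before and does after, so the clause is triggered.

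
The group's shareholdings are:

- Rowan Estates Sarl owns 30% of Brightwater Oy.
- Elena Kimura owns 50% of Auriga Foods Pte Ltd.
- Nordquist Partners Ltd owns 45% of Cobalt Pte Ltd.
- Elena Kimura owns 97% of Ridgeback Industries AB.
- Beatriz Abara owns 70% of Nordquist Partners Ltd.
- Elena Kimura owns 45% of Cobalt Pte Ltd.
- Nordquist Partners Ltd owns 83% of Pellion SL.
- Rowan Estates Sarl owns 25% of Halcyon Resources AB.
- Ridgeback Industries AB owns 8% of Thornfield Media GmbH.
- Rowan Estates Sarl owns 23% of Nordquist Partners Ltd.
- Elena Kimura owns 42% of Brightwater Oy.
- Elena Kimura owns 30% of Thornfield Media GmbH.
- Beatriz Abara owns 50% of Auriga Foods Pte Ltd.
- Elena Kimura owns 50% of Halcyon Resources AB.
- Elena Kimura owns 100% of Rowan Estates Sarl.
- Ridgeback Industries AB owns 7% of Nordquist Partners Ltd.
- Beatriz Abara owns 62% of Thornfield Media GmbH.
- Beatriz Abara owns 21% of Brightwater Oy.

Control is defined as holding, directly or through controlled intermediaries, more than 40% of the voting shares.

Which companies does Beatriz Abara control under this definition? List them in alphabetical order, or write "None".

Beatriz holds 50% of Auriga, so Beatriz controls Auriga.
Beatriz holds 70% of Nordquist, so Beatriz controls Nordquist.
Beatriz holds 62% of Thornfield, so Beatriz controls Thornfield.
Nordquist holds 45% of Cobalt, so Beatriz controls Cobalt.
Nordquist holds 83% of Pellion, so Beatriz controls Pellion.
No other company's threshold is met.

Auriga Foods Pte Ltd, Cobalt Pte Ltd, Nordquist Partners Ltd, Pellion SL, Thornfield Media GmbH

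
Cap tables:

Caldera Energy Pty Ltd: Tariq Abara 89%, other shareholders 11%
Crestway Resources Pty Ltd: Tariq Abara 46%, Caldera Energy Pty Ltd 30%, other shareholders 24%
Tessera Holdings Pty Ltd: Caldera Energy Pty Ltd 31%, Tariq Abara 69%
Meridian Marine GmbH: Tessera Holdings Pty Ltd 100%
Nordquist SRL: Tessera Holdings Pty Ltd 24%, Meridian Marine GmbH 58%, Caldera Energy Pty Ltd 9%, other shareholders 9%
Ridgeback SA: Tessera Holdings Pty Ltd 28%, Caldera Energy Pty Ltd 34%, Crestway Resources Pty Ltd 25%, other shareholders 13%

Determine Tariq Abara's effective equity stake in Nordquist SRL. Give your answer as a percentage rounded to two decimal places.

Tariq reaches Nordquist along 5 paths.
Via Caldera → Tessera: 89% × 31% × 24% = 6.6216%.
Via Tessera: 69% × 24% = 16.56%.
Via Caldera → Tessera → Meridian: 89% × 31% × 100% × 58% = 16.0022%.
Via Tessera → Meridian: 69% × 100% × 58% = 40.02%.
Via Caldera: 89% × 9% = 8.01%.
Total: 6.6216% + 16.56% + 16.0022% + 40.02% + 8.01% = 87.2138%.
Rounded: 87.21%.

87.21%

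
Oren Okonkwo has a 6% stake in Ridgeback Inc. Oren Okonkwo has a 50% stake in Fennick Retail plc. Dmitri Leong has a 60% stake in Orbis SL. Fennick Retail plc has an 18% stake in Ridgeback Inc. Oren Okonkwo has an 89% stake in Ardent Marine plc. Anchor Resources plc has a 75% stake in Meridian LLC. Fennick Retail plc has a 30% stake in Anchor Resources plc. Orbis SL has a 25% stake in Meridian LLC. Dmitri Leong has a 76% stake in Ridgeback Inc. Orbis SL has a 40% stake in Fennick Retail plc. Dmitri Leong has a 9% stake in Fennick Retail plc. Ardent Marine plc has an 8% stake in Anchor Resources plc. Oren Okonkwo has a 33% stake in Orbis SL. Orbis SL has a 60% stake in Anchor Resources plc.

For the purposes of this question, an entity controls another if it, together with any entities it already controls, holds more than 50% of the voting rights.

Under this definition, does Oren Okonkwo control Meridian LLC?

Oren holds 89% of Ardent, so Oren controls Ardent.
Neither Oren nor any entity Oren controls holds any voting interest in Meridian.
So Oren does not control Meridian.

No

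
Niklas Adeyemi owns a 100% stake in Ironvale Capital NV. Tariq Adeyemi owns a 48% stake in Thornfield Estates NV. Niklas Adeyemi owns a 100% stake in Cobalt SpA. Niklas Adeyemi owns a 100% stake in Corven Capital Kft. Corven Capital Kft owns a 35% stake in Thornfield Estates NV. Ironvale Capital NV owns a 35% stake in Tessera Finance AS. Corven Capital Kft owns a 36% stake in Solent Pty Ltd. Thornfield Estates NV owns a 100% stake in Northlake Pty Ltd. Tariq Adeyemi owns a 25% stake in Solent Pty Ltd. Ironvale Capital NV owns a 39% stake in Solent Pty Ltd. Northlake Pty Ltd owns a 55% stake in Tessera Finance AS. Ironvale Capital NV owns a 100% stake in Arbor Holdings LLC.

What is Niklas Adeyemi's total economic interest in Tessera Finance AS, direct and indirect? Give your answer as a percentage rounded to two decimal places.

54.25%

Niklas reaches Tessera along 2 paths.
Via Ironvale: 100% × 35% = 35%.
Via Corven → Thornfield → Northlake: 100% × 35% × 100% × 55% = 19.25%.
Total: 35% + 19.25% = 54.25%.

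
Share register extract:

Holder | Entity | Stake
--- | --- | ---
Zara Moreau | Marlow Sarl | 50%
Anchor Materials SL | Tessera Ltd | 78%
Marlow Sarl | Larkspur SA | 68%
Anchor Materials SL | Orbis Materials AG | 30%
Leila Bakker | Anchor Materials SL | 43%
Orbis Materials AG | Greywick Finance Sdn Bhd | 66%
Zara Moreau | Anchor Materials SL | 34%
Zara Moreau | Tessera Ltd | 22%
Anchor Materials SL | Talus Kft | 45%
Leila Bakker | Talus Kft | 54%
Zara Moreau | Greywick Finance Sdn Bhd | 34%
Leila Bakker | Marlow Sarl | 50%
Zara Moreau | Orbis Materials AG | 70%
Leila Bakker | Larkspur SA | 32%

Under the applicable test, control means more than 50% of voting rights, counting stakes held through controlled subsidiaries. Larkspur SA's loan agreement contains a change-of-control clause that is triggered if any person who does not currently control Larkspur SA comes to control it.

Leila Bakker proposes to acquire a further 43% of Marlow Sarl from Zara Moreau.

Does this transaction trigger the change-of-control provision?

The purchase adds only to Leila's holdings (Zara's stake shrinks), so Leila is the only person who could newly come to control Larkspur.
Leila holds 54% of Talus, so Leila controls Talus.
In Larkspur, Leila's side holds only 32%, not > 50%.
So before the transaction, Leila does not control Larkspur.
After the purchase, Leila's direct stake in Marlow rises to 50% + 43% = 93%, and Zara's stake falls to 7%.
Leila holds 93% of Marlow, so Leila controls Marlow.
Marlow and Leila together hold 68% + 32% = 100% of Larkspur, so Leila controls Larkspur.
Leila did not control Larkspur before and does after, so the clause is triggered.

Yes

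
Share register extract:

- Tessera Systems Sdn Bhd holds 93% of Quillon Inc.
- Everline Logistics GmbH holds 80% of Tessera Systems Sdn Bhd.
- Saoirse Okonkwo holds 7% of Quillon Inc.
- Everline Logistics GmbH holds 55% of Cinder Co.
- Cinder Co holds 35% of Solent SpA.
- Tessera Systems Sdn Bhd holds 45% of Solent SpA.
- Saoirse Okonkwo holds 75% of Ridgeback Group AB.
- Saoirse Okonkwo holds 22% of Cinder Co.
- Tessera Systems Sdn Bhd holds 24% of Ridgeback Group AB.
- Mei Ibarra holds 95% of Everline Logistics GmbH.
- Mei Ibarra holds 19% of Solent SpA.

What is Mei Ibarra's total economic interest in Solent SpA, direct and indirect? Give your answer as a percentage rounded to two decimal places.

Mei reaches Solent along 3 paths.
Via Everline → Cinder: 95% × 55% × 35% = 18.2875%.
Via Everline → Tessera: 95% × 80% × 45% = 34.2%.
Direct stake: 19% = 19%.
Total: 18.2875% + 34.2% + 19% = 71.4875%.
Rounded: 71.49%.

71.49%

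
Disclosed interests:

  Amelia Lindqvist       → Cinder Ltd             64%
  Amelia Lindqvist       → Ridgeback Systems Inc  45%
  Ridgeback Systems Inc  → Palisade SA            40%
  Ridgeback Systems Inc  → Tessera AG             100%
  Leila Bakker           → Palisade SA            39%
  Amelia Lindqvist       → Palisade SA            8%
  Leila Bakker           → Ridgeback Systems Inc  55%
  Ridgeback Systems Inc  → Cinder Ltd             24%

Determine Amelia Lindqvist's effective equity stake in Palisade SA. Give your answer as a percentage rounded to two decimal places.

26.00%

Amelia reaches Palisade along 2 paths.
Via Ridgeback: 45% × 40% = 18%.
Direct stake: 8% = 8%.
Total: 18% + 8% = 26%.
Rounded: 26.00%.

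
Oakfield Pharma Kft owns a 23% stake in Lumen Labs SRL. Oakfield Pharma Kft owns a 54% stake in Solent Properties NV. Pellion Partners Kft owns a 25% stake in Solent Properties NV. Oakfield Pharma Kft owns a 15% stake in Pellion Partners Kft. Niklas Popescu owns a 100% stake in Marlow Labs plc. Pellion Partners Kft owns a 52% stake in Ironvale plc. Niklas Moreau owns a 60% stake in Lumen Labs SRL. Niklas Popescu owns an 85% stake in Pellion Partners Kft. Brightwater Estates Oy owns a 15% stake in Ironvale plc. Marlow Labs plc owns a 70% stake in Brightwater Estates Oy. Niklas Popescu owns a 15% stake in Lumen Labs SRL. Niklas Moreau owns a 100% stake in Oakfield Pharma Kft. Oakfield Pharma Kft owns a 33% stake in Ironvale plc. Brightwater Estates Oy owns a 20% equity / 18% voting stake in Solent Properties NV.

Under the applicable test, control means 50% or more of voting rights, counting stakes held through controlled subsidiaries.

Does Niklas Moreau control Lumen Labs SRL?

Niklas Moreau holds 100% of Oakfield, so Niklas Moreau controls Oakfield.
Oakfield and Niklas Moreau together hold 23% + 60% = 83% of Lumen, so Niklas Moreau controls Lumen.

Yes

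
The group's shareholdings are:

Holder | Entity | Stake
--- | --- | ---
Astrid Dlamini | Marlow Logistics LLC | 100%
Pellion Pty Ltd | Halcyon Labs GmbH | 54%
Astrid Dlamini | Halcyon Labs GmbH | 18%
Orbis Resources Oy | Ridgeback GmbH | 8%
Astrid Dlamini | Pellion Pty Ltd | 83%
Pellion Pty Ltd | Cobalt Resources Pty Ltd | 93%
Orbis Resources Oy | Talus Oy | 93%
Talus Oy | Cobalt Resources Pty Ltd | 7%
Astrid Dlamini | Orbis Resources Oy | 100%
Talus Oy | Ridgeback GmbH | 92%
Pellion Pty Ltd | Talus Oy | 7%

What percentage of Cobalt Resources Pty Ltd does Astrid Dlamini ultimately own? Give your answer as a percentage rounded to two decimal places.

84.11%

Astrid reaches Cobalt along 3 paths.
Via Orbis → Talus: 100% × 93% × 7% = 6.51%.
Via Pellion → Talus: 83% × 7% × 7% = 0.4067%.
Via Pellion: 83% × 93% = 77.19%.
Total: 6.51% + 0.4067% + 77.19% = 84.1067%.
Rounded: 84.11%.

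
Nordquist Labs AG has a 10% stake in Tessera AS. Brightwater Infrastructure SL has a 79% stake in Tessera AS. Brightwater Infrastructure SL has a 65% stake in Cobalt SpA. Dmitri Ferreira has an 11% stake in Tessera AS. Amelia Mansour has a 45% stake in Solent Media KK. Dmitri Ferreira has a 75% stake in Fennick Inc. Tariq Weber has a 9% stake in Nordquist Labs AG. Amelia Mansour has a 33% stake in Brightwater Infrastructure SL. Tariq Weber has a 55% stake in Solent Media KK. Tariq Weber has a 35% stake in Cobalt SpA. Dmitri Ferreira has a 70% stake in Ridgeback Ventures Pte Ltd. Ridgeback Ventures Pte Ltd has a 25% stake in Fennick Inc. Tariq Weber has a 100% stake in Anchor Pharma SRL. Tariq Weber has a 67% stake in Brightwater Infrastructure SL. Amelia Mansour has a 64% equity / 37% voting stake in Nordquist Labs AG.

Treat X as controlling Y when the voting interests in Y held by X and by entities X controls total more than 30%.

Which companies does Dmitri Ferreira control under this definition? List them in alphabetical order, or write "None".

Dmitri holds 70% of Ridgeback, so Dmitri controls Ridgeback.
Ridgeback and Dmitri together hold 25% + 75% = 100% of Fennick, so Dmitri controls Fennick.
No other company's threshold is met.

Fennick Inc, Ridgeback Ventures Pte Ltd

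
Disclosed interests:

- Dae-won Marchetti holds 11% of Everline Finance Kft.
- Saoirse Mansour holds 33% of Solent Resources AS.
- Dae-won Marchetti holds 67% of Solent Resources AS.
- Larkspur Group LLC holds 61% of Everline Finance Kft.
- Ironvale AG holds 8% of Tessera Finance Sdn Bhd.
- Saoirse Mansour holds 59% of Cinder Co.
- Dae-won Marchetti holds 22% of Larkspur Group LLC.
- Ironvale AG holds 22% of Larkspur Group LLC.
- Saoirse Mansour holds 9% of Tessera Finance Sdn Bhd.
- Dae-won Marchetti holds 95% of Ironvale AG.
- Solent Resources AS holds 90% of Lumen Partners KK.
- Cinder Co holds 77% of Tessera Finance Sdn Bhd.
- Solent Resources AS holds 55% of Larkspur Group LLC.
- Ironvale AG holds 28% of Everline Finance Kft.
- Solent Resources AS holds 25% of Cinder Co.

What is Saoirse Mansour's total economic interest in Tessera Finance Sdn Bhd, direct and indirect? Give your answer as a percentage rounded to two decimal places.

60.78%

Saoirse reaches Tessera along 3 paths.
Direct stake: 9% = 9%.
Via Solent → Cinder: 33% × 25% × 77% = 6.3525%.
Via Cinder: 59% × 77% = 45.43%.
Total: 9% + 6.3525% + 45.43% = 60.7825%.
Rounded: 60.78%.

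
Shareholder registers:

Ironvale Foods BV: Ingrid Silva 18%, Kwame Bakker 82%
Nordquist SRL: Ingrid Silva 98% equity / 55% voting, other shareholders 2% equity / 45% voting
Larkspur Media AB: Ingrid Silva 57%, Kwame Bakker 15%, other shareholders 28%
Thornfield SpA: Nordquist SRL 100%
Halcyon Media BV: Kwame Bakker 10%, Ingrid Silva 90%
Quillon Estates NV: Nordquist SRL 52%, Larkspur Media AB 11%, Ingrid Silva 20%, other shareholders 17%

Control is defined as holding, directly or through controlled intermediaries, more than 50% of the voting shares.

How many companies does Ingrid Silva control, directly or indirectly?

5

Ingrid holds 55% of Nordquist, so Ingrid controls Nordquist.
Ingrid holds 57% of Larkspur, so Ingrid controls Larkspur.
Nordquist holds 100% of Thornfield, so Ingrid controls Thornfield.
Ingrid holds 90% of Halcyon, so Ingrid controls Halcyon.
Nordquist and Larkspur and Ingrid together hold 52% + 11% + 20% = 83% of Quillon, so Ingrid controls Quillon.
No other company's threshold is met.
Ingrid controls 5 companies.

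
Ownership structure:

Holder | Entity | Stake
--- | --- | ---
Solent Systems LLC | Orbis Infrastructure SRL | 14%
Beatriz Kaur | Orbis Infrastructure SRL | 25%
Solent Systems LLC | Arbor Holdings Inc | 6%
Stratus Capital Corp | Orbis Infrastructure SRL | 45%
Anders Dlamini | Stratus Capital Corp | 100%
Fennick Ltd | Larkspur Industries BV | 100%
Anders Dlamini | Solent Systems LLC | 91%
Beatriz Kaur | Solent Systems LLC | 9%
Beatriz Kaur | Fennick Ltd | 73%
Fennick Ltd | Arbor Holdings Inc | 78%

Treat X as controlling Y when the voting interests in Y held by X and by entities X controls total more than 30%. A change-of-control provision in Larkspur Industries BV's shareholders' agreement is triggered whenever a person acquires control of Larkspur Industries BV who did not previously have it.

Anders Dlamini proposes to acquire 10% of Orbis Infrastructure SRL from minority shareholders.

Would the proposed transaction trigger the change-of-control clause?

No

The purchase changes only Anders's holdings, so Anders is the only person who could newly come to control Larkspur.
Anders holds 91% of Solent, so Anders controls Solent.
Anders holds 100% of Stratus, so Anders controls Stratus.
Stratus and Solent together hold 45% + 14% = 59% of Orbis, so Anders controls Orbis.
Neither Anders nor any entity Anders controls holds any voting interest in Larkspur.
So before the transaction, Anders does not control Larkspur.
After the purchase, Anders holds 10% of Orbis directly.
Stratus and Solent and Anders together hold 45% + 14% + 10% = 69% of Orbis, so Anders controls Orbis.
After the transaction, neither Anders nor any entity Anders controls holds a voting interest in Larkspur, so Anders still does not control it.
No new person acquires control, so the clause is not triggered.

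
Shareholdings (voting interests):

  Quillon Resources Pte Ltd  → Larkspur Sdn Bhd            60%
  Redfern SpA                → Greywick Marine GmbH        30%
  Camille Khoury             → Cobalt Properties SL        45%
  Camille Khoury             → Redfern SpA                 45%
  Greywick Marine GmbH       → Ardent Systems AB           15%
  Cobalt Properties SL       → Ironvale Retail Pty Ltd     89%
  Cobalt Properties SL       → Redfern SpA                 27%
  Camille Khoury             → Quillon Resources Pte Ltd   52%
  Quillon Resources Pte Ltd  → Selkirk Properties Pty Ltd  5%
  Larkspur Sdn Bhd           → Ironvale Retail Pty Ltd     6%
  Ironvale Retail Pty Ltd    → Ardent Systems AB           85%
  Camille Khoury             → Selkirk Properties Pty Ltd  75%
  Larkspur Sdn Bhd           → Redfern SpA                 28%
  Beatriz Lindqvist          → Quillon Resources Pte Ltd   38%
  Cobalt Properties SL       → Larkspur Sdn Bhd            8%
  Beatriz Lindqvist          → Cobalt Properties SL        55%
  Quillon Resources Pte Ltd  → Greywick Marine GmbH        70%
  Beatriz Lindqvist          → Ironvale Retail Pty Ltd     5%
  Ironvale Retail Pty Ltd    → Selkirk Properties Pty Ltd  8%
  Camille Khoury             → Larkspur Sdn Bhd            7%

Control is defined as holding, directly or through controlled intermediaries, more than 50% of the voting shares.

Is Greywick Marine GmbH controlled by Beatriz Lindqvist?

Beatriz holds 55% of Cobalt, so Beatriz controls Cobalt.
Beatriz and Cobalt together hold 5% + 89% = 94% of Ironvale, so Beatriz controls Ironvale.
Ironvale holds 85% of Ardent, so Beatriz controls Ardent.
Neither Beatriz nor any entity Beatriz controls holds any voting interest in Greywick.
So Beatriz does not control Greywick.

No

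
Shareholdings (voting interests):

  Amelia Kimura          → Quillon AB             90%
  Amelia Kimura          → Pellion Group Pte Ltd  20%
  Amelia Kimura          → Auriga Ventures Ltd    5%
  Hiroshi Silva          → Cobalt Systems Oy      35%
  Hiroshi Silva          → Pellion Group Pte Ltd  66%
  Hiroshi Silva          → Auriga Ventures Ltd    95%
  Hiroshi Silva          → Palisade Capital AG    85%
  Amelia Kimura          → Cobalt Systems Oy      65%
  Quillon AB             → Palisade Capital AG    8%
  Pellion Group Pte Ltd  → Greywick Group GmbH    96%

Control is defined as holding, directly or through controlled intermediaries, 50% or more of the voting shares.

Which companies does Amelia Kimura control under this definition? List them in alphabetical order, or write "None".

Cobalt Systems Oy, Quillon AB

Amelia holds 65% of Cobalt, so Amelia controls Cobalt.
Amelia holds 90% of Quillon, so Amelia controls Quillon.
No other company's threshold is met.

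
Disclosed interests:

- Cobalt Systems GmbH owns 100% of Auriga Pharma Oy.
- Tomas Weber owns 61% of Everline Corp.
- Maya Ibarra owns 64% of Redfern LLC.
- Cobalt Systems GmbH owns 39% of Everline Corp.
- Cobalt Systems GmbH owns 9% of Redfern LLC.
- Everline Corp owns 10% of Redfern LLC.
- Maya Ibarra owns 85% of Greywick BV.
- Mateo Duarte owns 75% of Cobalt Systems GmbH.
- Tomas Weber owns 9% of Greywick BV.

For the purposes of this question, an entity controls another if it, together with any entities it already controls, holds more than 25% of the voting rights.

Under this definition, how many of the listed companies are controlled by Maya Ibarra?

2

Maya holds 85% of Greywick, so Maya controls Greywick.
Maya holds 64% of Redfern, so Maya controls Redfern.
No other company's threshold is met.
Maya controls 2 companies.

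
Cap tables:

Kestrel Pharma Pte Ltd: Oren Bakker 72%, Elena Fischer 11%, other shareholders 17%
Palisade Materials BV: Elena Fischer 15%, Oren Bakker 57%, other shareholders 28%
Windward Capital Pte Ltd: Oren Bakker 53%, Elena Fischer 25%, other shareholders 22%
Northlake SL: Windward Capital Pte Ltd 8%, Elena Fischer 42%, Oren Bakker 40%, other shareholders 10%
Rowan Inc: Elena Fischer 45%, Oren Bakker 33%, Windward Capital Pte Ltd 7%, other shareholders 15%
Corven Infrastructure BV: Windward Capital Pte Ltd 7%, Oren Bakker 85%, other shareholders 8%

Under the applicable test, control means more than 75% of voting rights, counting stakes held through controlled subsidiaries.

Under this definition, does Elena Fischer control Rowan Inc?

No

Elena's largest direct stake is 45% in Rowan, which does not meet the threshold, so Elena controls no company.
In Rowan, Elena's side holds only 45%, not > 75%.
So Elena does not control Rowan.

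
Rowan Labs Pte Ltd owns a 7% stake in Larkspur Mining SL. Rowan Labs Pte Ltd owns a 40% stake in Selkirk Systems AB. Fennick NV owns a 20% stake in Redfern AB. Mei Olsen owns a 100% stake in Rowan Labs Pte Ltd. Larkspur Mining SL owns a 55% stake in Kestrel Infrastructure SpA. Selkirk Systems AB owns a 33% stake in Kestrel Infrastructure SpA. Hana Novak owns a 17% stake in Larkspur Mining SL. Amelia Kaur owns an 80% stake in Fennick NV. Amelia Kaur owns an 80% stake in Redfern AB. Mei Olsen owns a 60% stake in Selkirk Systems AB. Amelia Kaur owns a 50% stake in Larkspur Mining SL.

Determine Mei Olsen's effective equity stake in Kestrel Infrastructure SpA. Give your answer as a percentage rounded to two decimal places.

Mei reaches Kestrel along 3 paths.
Via Rowan → Larkspur: 100% × 7% × 55% = 3.85%.
Via Rowan → Selkirk: 100% × 40% × 33% = 13.2%.
Via Selkirk: 60% × 33% = 19.8%.
Total: 3.85% + 13.2% + 19.8% = 36.85%.

36.85%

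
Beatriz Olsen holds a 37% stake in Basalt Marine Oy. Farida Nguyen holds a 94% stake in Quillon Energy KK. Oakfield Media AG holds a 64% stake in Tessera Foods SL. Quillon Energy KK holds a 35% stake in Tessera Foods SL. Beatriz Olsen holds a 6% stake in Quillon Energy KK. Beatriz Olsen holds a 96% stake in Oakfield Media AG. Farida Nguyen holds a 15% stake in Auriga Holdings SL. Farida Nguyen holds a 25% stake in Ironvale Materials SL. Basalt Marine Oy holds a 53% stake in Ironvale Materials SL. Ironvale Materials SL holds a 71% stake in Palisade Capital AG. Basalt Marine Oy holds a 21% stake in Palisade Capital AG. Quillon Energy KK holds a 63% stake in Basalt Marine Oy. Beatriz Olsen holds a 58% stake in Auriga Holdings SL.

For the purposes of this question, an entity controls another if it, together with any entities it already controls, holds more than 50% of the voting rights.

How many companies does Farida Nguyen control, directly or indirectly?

4

Farida holds 94% of Quillon, so Farida controls Quillon.
Quillon holds 63% of Basalt, so Farida controls Basalt.
Farida and Basalt together hold 25% + 53% = 78% of Ironvale, so Farida controls Ironvale.
Ironvale and Basalt together hold 71% + 21% = 92% of Palisade, so Farida controls Palisade.
No other company's threshold is met.
Farida controls 4 companies.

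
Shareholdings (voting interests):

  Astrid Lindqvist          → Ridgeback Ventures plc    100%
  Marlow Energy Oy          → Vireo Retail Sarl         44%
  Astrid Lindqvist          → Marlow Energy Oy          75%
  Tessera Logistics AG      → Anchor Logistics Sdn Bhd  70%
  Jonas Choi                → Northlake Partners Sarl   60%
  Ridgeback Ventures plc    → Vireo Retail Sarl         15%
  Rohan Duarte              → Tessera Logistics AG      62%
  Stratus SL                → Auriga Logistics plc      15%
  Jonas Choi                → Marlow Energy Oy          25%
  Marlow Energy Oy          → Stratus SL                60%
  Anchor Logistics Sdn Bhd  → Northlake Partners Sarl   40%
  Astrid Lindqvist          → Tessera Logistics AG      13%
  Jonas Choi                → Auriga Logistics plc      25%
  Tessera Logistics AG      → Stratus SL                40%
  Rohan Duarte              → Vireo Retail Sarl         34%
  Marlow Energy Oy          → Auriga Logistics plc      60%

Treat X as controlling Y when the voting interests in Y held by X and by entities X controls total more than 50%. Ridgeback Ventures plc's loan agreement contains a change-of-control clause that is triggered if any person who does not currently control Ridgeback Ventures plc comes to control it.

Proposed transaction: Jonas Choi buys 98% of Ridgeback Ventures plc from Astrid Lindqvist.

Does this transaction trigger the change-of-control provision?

The purchase adds only to Jonas's holdings (Astrid's stake shrinks), so Jonas is the only person who could newly come to control Ridgeback.
Jonas holds 60% of Northlake, so Jonas controls Northlake.
Neither Jonas nor any entity Jonas controls holds any voting interest in Ridgeback.
So before the transaction, Jonas does not control Ridgeback.
After the purchase, Jonas holds 98% of Ridgeback directly, and Astrid's stake falls to 2%.
Jonas holds 98% of Ridgeback, so Jonas controls Ridgeback.
Jonas did not control Ridgeback before and does after, so the clause is triggered.

Yes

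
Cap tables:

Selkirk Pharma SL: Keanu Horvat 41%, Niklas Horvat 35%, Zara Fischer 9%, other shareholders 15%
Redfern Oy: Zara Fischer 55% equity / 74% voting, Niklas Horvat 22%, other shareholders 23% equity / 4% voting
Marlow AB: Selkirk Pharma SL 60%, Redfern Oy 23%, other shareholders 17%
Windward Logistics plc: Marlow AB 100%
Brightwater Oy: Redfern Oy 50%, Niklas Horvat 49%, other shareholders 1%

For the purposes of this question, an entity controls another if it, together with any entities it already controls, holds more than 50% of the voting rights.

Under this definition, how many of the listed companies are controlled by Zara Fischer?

1

Zara holds 74% of Redfern, so Zara controls Redfern.
No other company's threshold is met.
Zara controls 1 company.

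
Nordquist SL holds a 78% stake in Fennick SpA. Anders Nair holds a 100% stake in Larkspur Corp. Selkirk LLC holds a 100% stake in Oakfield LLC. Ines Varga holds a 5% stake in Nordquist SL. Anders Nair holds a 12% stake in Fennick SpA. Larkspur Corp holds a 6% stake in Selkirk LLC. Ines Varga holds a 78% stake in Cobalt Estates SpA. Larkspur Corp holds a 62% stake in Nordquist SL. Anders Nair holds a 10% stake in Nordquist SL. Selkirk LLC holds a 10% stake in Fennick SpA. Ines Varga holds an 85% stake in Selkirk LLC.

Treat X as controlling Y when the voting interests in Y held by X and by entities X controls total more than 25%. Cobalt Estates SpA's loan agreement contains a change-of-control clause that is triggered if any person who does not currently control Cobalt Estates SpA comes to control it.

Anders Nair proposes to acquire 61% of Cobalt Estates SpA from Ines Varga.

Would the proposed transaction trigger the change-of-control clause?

Yes

The purchase adds only to Anders's holdings (Ines's stake shrinks), so Anders is the only person who could newly come to control Cobalt.
Anders holds 100% of Larkspur, so Anders controls Larkspur.
Larkspur and Anders together hold 62% + 10% = 72% of Nordquist, so Anders controls Nordquist.
Nordquist and Anders together hold 78% + 12% = 90% of Fennick, so Anders controls Fennick.
Neither Anders nor any entity Anders controls holds any voting interest in Cobalt.
So before the transaction, Anders does not control Cobalt.
After the purchase, Anders holds 61% of Cobalt directly, and Ines's stake falls to 17%.
Anders holds 61% of Cobalt, so Anders controls Cobalt.
Anders did not control Cobalt before and does after, so the clause is triggered.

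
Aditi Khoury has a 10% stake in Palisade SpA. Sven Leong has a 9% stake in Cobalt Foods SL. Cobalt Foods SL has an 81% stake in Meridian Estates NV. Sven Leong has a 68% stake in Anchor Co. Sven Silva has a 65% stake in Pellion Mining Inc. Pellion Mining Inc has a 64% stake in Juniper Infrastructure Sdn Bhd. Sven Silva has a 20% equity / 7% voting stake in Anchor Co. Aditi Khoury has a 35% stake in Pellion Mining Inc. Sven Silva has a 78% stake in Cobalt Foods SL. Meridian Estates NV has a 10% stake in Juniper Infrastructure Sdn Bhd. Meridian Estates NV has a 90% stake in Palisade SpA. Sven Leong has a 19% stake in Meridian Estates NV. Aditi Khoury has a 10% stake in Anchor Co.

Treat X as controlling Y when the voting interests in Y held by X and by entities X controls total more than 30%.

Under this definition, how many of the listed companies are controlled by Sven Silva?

Sven Silva holds 78% of Cobalt, so Sven Silva controls Cobalt.
Cobalt holds 81% of Meridian, so Sven Silva controls Meridian.
Sven Silva holds 65% of Pellion, so Sven Silva controls Pellion.
Pellion and Meridian together hold 64% + 10% = 74% of Juniper, so Sven Silva controls Juniper.
Meridian holds 90% of Palisade, so Sven Silva controls Palisade.
No other company's threshold is met.
Sven Silva controls 5 companies.

5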